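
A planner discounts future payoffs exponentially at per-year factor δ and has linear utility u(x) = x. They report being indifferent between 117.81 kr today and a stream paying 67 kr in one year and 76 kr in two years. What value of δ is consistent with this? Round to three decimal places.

Present value of the stream is 67·δ + 76·δ². Indifference gives 67δ + 76δ² = 117.81.
That is, 76δ² + 67δ − 117.81 = 0, a quadratic in δ.
δ = (−67 + √(67² + 4·76·117.81)) / (2·76) = (−67 + √40303.24) / 152 ≈ 0.880.

δ ≈ 0.880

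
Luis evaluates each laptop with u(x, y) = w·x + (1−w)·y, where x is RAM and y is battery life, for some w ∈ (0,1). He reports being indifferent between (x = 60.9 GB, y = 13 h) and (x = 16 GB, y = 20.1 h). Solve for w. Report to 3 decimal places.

Indifference: w·60.9 + (1−w)·13 = w·16 + (1−w)·20.1.
w·(60.9−16) = (1−w)·(20.1−13), i.e. w·44.9 = (1−w)·7.1.
Hence w = 7.1/(44.9+7.1) = 7.1/52 = 0.137.

w = 0.137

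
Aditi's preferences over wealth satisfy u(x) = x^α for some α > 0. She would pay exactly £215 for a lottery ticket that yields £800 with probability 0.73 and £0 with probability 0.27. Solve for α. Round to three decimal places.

α ≈ 0.240

The lottery's expected utility is 0.73·u(800) + 0.27·u(0) = 0.73·800^α (since u(0) = 0 for α > 0).
Equating: 215^α = 0.73·800^α, i.e. 0.2687^α = 0.73.
Taking logs: α·ln(215/800) = ln(0.73), so α = -0.314711 / -1.313974 ≈ 0.240.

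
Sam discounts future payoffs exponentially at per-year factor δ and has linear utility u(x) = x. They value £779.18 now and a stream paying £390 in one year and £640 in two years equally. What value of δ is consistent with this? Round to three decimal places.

Equating present values: 779.18 = 390δ + 640δ².
So 640δ² + 390δ − 779.18 = 0.
The positive root is δ = [−390 + √(390² + 4·640·779.18)] / (2·640) = (−390 + 1465.197)/1280 ≈ 0.840.

δ ≈ 0.840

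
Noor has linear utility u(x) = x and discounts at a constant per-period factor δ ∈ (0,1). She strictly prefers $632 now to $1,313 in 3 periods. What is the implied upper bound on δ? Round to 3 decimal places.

δ < 0.784

Comparing present values: 632 > δ^3·1313.
So δ^3 < 632/1313 = 0.48134; taking the cube root of both positive sides preserves the inequality.
δ < 0.48134^(1/3) = 0.784.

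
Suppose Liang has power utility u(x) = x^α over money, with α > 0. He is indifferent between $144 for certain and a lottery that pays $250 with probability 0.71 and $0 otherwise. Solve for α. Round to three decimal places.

The lottery's expected utility is 0.71·u(250) + 0.29·u(0) = 0.71·250^α (since u(0) = 0 for α > 0).
Indifference: 144^α = 0.71·250^α, so (144/250)^α = 0.71.
α = ln(0.71) / ln(144/250) = -0.342490/-0.551648 ≈ 0.621.

α ≈ 0.621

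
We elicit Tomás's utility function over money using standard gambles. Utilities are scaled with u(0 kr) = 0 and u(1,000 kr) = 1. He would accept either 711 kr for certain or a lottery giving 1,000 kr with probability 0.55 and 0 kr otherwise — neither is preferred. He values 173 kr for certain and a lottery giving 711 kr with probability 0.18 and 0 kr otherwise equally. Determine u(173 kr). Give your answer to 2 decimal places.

0.10

The first gamble pins u(711 kr): it must equal 0.55·1 + 0.45·0 = 0.55.
Then u(173 kr) = 0.18·u(711 kr) + 0.82·u(0 kr) = 0.18·0.55 + 0.82·0.00 = 0.0990.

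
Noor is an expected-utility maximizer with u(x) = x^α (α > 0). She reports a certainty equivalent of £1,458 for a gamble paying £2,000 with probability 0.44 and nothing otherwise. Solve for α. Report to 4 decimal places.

Since u(0) = 0, the lottery's EU is 0.44·2000^α.
Equating: 1458^α = 0.44·2000^α, i.e. 0.7290^α = 0.44.
Taking logs: α·ln(1458/2000) = ln(0.44), so α = -0.8209806 / -0.3160815 ≈ 2.5974.

α ≈ 2.5974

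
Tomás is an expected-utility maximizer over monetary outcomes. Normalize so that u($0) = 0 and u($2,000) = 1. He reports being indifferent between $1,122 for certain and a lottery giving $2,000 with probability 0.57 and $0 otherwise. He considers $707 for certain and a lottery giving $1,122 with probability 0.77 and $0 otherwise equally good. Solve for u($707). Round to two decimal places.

First, u($1,122) = 0.57·u($2,000) + 0.43·u($0) = 0.57.
The second indifference gives u($707) = 0.77·u($1,122) + 0.23·u($0) = 0.77·0.57 + 0.23·0.00 = 0.4389.

0.44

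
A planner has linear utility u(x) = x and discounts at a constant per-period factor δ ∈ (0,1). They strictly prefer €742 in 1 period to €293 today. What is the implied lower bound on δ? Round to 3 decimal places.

δ > 0.395

Comparing present values: 293 < δ·742.
Dividing through by 742 gives δ > 0.39488.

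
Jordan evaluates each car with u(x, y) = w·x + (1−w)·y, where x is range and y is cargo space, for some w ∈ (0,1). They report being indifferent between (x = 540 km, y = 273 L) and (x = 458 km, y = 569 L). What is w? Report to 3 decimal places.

Equating utilities: w·540 + (1−w)·273 = w·458 + (1−w)·569.
w·(540−458) = (1−w)·(569−273), i.e. w·82 = (1−w)·296.
So w/(1−w) = 296/82 = 3.6098, giving w = 296/(82+296) = 0.783.

w = 0.783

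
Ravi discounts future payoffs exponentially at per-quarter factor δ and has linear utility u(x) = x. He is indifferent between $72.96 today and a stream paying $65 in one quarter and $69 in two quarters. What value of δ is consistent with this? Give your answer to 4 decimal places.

δ ≈ 0.6600

Equating present values: 72.96 = 65δ + 69δ².
That is, 69δ² + 65δ − 72.96 = 0, a quadratic in δ.
δ = (−65 + √(65² + 4·69·72.96)) / (2·69) = (−65 + √24361.96) / 138 ≈ 0.6600.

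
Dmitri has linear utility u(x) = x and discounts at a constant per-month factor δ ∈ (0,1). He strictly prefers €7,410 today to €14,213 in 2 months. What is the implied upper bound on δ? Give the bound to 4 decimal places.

δ < 0.7220

Under u(x) = x this choice says 7410 > δ^2·14213.
So δ^2 < 7410/14213 = 0.52135; taking the square root of both positive sides preserves the inequality.
δ < (7410/14213)^(1/2) ≈ 0.7220.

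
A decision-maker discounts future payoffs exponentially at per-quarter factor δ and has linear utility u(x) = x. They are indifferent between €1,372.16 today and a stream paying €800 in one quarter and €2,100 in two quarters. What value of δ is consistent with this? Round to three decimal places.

δ ≈ 0.640

The stream is worth 800δ + 2100δ² today, so 800δ + 2100δ² = 1372.16.
That is, 2100δ² + 800δ − 1372.16 = 0, a quadratic in δ.
The positive root is δ = [−800 + √(800² + 4·2100·1372.16)] / (2·2100) = (−800 + 3488.000)/4200 ≈ 0.640.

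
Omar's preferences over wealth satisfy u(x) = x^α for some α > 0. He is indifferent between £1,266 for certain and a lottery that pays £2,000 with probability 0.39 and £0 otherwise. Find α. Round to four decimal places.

α ≈ 2.0591

The lottery's expected utility is 0.39·u(2000) + 0.61·u(0) = 0.39·2000^α (since u(0) = 0 for α > 0).
Setting u(1266) equal to that: 1266^α = 0.39·2000^α ⇒ (1266/2000)^α = 0.39.
Taking logs: α·ln(1266/2000) = ln(0.39), so α = -0.9416085 / -0.4572849 ≈ 2.0591.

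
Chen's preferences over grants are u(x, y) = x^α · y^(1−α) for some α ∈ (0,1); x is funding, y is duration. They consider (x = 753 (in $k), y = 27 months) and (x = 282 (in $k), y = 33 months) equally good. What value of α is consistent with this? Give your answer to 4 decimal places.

α ≈ 0.1697

Indifference: 753^α · 27^(1−α) = 282^α · 33^(1−α).
Rearrange to (753/282)^α = (33/27)^(1−α) and take logs: α·0.9821582 = (1−α)·0.2006707.
With A = 0.9821582 and B = 0.2006707: α·A = (1−α)·B, so α = B/(A+B) = 0.2006707/1.1828289 ≈ 0.1697.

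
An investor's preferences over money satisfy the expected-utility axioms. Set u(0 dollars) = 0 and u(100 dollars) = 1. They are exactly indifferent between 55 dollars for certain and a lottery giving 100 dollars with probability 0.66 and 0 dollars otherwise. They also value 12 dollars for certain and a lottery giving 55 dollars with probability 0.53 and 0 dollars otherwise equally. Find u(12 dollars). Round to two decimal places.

First, u(55 dollars) = 0.66·u(100 dollars) + 0.34·u(0 dollars) = 0.66.
Then u(12 dollars) = 0.53·u(55 dollars) + 0.47·u(0 dollars) = 0.53·0.66 + 0.47·0.00 = 0.3498.

0.35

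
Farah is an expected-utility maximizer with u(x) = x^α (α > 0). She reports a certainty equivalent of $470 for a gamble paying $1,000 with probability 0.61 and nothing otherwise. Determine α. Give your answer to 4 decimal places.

The lottery's expected utility is 0.61·u(1000) + 0.39·u(0) = 0.61·1000^α (since u(0) = 0 for α > 0).
Setting u(470) equal to that: 470^α = 0.61·1000^α ⇒ (470/1000)^α = 0.61.
α = ln(0.61) / ln(470/1000) = -0.4942963/-0.7550226 ≈ 0.6547.

α ≈ 0.6547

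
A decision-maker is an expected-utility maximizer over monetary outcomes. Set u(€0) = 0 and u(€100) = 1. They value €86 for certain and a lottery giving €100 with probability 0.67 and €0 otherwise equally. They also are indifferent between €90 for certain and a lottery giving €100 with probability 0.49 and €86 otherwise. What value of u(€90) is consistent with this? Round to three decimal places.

0.832

From the first indifference, u(€86) = 0.67·u(€100) + 0.33·u(€0) = 0.67·1 + 0.33·0 = 0.67.
Chaining: u(€90) = 0.49·1.00 + 0.51·0.67 = 0.8317.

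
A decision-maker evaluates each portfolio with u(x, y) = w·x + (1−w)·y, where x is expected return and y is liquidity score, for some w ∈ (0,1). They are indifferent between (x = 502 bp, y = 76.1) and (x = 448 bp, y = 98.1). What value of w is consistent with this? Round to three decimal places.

w = 0.289

Indifference: w·502 + (1−w)·76.1 = w·448 + (1−w)·98.1.
w·(502−448) = (1−w)·(98.1−76.1), i.e. w·54 = (1−w)·22.
The marginal rate of substitution is 22/54, so w = 22/(54+22) = 0.289.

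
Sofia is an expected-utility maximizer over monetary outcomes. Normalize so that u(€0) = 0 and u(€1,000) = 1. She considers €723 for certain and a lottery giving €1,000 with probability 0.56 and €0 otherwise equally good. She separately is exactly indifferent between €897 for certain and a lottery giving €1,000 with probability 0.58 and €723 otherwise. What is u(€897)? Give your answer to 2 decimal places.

0.82

First, u(€723) = 0.56·u(€1,000) + 0.44·u(€0) = 0.56.
Chaining: u(€897) = 0.58·1.00 + 0.42·0.56 = 0.8152.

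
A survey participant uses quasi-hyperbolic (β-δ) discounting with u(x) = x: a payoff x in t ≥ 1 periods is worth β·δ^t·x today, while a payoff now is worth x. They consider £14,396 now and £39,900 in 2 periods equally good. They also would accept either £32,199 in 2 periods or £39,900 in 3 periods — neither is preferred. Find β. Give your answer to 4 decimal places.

β ≈ 0.5540

From the later pair, β·δ^2·32199 = β·δ^3·39900; dividing through, δ = 32199/39900 = 0.80699.
Substituting δ into 14396 = β·δ^2·39900: β = 14396/(25984.351) ≈ 0.5540.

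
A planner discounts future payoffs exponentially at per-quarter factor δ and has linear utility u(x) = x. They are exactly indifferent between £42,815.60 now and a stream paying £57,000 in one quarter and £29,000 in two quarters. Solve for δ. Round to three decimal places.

Present value of the stream is 57000·δ + 29000·δ². Indifference gives 57000δ + 29000δ² = 42815.60.
So 29000δ² + 57000δ − 42815.60 = 0.
δ = (−57000 + √(57000² + 4·29000·42815.60)) / (2·29000) = (−57000 + √8215609600.00) / 58000 ≈ 0.580.

δ ≈ 0.580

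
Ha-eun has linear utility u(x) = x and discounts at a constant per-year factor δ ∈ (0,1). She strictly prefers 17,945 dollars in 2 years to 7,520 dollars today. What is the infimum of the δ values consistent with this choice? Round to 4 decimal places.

Comparing present values: 7520 < δ^2·17945.
So δ^2 > 7520/17945 = 0.41906; taking the square root of both positive sides preserves the inequality.
δ > (7520/17945)^(1/2) ≈ 0.6473.

δ > 0.6473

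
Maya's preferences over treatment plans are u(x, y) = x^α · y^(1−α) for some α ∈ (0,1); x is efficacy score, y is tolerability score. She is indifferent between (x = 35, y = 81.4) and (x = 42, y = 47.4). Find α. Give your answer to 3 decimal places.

The Cobb–Douglas utilities coincide, so 35^α·81.4^(1−α) = 42^α·47.4^(1−α).
(35/42)^α = (47.4/81.4)^(1−α); take logs: α·ln(35/42) = (1−α)·ln(47.4/81.4), i.e. α·-0.182322 = (1−α)·-0.540753.
Thus α·(-0.723075) = -0.540753, so α = -0.540753/-0.723075 ≈ 0.748.

α ≈ 0.748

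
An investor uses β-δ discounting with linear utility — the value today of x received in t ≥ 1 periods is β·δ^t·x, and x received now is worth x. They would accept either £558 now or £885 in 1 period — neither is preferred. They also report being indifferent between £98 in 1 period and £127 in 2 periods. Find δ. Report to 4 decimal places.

The second indifference involves only future payoffs, so β cancels: β·δ^1·98 = β·δ^2·127, giving δ = 98/127 = 0.77165.

δ ≈ 0.7717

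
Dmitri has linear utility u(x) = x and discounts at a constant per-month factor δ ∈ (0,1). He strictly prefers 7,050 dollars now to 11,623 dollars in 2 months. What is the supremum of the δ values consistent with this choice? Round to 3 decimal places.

Comparing present values: 7050 > δ^2·11623.
Hence δ^2 < 7050/11623 = 0.60656, and x ↦ x^(1/2) is increasing on (0,∞).
δ < (7050/11623)^(1/2) ≈ 0.779.

δ < 0.779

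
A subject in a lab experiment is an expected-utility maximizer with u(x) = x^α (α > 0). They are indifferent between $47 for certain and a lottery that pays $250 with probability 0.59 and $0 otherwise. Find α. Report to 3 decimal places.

α ≈ 0.316

EU(lottery) = 0.59·250^α + 0.41·0 = 0.59·250^α.
Setting u(47) equal to that: 47^α = 0.59·250^α ⇒ (47/250)^α = 0.59.
α = ln(0.59) / ln(47/250) = -0.527633/-1.671313 ≈ 0.316.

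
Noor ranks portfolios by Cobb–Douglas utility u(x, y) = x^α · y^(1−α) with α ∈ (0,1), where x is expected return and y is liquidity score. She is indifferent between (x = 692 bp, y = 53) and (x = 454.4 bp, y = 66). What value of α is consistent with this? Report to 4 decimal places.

The Cobb–Douglas utilities coincide, so 692^α·53^(1−α) = 454.4^α·66^(1−α).
Taking logs: α·ln 692 + (1−α)·ln 53 = α·ln 454.4 + (1−α)·ln 66, i.e. α·0.4206081 = (1−α)·0.2193628.
With A = 0.4206081 and B = 0.2193628: α·A = (1−α)·B, so α = B/(A+B) = 0.2193628/0.6399709 ≈ 0.3428.

α ≈ 0.3428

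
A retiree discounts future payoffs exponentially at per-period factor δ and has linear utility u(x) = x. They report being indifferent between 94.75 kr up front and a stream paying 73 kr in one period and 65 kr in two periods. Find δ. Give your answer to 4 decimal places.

δ ≈ 0.7700

Equating present values: 94.75 = 73δ + 65δ².
That is, 65δ² + 73δ − 94.75 = 0, a quadratic in δ.
δ = (−73 + √(73² + 4·65·94.75)) / (2·65) = (−73 + √29964.00) / 130 ≈ 0.7700.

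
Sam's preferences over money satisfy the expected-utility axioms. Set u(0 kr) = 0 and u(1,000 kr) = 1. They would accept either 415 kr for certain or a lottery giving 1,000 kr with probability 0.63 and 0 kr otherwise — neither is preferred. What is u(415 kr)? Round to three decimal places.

0.630

The indifference gives u(415 kr) = 0.63·u(1,000 kr) + 0.37·u(0 kr) = 0.63·1 + 0.37·0 = 0.63.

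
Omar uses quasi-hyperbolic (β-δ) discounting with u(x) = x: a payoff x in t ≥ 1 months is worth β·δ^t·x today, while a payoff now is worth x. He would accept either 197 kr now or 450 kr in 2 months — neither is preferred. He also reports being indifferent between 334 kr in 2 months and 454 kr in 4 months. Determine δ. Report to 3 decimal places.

From the later pair, β·δ^2·334 = β·δ^4·454; dividing through, δ^2 = 334/454 = 0.73568, so δ = 0.85772.

δ ≈ 0.858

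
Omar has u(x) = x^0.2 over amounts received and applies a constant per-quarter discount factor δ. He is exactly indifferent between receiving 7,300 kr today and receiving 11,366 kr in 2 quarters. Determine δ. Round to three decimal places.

Equating discounted utilities: u(7300) = δ^2·u(11366) ⇒ δ^2 = u(7300)/u(11366).
With u(x) = x^0.2: δ^2 = 7300^0.2/11366^0.2 = (7300/11366)^0.2 = 0.91526.
So δ = 0.91526^(1/2) ≈ 0.957.

δ ≈ 0.957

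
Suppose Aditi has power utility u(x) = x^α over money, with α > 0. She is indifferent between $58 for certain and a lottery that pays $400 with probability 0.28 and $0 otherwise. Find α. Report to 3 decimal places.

α ≈ 0.659

EU(lottery) = 0.28·400^α + 0.72·0 = 0.28·400^α.
Equating: 58^α = 0.28·400^α, i.e. 0.1450^α = 0.28.
α = ln(0.28) / ln(58/400) = -1.272966/-1.931022 ≈ 0.659.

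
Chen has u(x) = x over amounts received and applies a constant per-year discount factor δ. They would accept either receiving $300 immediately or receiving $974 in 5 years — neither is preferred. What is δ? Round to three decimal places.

δ ≈ 0.790

Indifference means u(300) = δ^5 · u(974), so δ^5 = u(300)/u(974).
With u(x) = x: δ^5 = 300/974 = 0.30801.
Hence δ = (0.30801)^(1/5) = 0.79016.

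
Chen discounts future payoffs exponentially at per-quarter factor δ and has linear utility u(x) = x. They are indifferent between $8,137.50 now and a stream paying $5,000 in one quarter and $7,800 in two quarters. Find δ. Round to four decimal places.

Equating present values: 8137.50 = 5000δ + 7800δ².
So 7800δ² + 5000δ − 8137.50 = 0.
δ = (−5000 + √(5000² + 4·7800·8137.50)) / (2·7800) = (−5000 + √278890000.00) / 15600 ≈ 0.7500.

δ ≈ 0.7500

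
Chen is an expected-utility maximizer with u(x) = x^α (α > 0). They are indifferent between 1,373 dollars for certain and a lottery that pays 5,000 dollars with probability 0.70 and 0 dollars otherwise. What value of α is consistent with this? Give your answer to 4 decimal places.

The lottery's expected utility is 0.70·u(5000) + 0.30·u(0) = 0.70·5000^α (since u(0) = 0 for α > 0).
Setting u(1373) equal to that: 1373^α = 0.70·5000^α ⇒ (1373/5000)^α = 0.70.
α = ln(0.70) / ln(1373/5000) = -0.3566749/-1.2924398 ≈ 0.2760.

α ≈ 0.2760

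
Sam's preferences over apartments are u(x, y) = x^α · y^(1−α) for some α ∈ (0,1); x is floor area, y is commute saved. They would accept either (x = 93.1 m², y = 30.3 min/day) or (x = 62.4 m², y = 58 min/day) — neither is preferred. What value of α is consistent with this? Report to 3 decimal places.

α ≈ 0.619

Set the two utilities equal: 93.1^α·30.3^(1−α) = 62.4^α·58^(1−α).
Taking logs: α·ln 93.1 + (1−α)·ln 30.3 = α·ln 62.4 + (1−α)·ln 58, i.e. α·0.400109 = (1−α)·0.649295.
So α/(1−α) = (0.649295)/(0.400109) = 1.622795, and α = 1.622795/2.622795 ≈ 0.619.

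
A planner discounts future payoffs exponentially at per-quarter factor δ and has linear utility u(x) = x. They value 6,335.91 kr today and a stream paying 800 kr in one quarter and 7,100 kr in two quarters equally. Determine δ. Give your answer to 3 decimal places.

δ ≈ 0.890

Equating present values: 6335.91 = 800δ + 7100δ².
Rearranged: 7100δ² + 800δ − 6335.91 = 0.
By the quadratic formula (taking the positive root), δ = (−800 + √180579844.00) / 14200 ≈ 0.890.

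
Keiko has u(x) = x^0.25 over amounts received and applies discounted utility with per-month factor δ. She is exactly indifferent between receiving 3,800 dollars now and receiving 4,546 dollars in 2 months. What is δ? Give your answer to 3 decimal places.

δ ≈ 0.978

Indifference means u(3800) = δ^2 · u(4546), so δ^2 = u(3800)/u(4546).
With u(x) = x^0.25: δ^2 = 3800^0.25/4546^0.25 = (3800/4546)^0.25 = 0.95618.
Taking the square root: δ = 0.95618^(1/2) ≈ 0.978.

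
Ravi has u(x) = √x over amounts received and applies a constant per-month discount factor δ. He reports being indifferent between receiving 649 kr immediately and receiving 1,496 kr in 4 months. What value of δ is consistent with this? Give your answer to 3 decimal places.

δ ≈ 0.901

The payoff in 4 months is discounted by δ^4, so u(649) = δ^4·u(1496) and δ^4 = u(649)/u(1496).
With u(x) = √x: δ^4 = √649/√1496 = √(649/1496) = 0.65865.
Hence δ = (0.65865)^(1/4) = 0.90087.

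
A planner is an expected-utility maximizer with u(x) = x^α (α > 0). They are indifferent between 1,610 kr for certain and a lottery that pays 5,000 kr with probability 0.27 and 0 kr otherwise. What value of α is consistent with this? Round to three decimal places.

α ≈ 1.155

The lottery's expected utility is 0.27·u(5000) + 0.73·u(0) = 0.27·5000^α (since u(0) = 0 for α > 0).
Setting u(1610) equal to that: 1610^α = 0.27·5000^α ⇒ (1610/5000)^α = 0.27.
Taking logs: α·ln(1610/5000) = ln(0.27), so α = -1.309333 / -1.133204 ≈ 1.155.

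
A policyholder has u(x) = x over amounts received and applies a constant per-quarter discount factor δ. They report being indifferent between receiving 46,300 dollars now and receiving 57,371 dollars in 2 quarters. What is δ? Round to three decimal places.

Equating discounted utilities: u(46300) = δ^2·u(57371) ⇒ δ^2 = u(46300)/u(57371).
With u(x) = x: δ^2 = 46300/57371 = 0.80703.
Taking the square root: δ = 0.80703^(1/2) ≈ 0.898.

δ ≈ 0.898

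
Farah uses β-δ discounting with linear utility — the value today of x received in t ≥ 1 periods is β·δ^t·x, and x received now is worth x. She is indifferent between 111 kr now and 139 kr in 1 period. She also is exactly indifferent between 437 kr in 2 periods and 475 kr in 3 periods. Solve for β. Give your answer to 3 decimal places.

β ≈ 0.868

Both payoffs in the second observation are in the future, so β drops out: δ^2·437 = δ^3·475 ⇒ δ = 437/475 = 0.92000.
The first indifference: 111 = β·δ·139, so β = 111/(δ·139) = 111/(0.92000·139) ≈ 0.868.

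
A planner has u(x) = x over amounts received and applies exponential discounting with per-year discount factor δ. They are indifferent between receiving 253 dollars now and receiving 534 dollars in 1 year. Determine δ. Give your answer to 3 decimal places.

Equating discounted utilities: u(253) = δ·u(534) ⇒ δ = u(253)/u(534).
With u(x) = x: δ = 253/534 = 0.47378.

δ ≈ 0.474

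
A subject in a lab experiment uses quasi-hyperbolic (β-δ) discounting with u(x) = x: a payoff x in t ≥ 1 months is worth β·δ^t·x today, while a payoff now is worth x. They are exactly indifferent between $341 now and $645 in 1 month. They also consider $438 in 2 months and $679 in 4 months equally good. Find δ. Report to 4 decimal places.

δ ≈ 0.8032

From the later pair, β·δ^2·438 = β·δ^4·679; dividing through, δ^2 = 438/679 = 0.64507, so δ = 0.80316.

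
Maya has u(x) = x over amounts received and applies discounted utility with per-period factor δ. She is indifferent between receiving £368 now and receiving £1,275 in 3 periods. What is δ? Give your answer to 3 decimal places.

Equating discounted utilities: u(368) = δ^3·u(1275) ⇒ δ^3 = u(368)/u(1275).
With u(x) = x: δ^3 = 368/1275 = 0.28863.
So δ = 0.28863^(1/3) ≈ 0.661.

δ ≈ 0.661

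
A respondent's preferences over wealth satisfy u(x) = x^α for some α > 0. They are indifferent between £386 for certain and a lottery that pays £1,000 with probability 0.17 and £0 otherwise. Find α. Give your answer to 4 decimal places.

α ≈ 1.8615

EU(lottery) = 0.17·1000^α + 0.83·0 = 0.17·1000^α.
Setting u(386) equal to that: 386^α = 0.17·1000^α ⇒ (386/1000)^α = 0.17.
Taking logs: α·ln(386/1000) = ln(0.17), so α = -1.7719568 / -0.9519179 ≈ 1.8615.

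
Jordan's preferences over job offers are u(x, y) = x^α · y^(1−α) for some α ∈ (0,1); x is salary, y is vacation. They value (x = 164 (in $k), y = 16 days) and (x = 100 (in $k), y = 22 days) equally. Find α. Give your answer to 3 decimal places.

α ≈ 0.392

Indifference: 164^α · 16^(1−α) = 100^α · 22^(1−α).
(164/100)^α = (22/16)^(1−α); take logs: α·ln(164/100) = (1−α)·ln(22/16), i.e. α·0.494696 = (1−α)·0.318454.
Thus α·(0.813150) = 0.318454, so α = 0.318454/0.813150 ≈ 0.392.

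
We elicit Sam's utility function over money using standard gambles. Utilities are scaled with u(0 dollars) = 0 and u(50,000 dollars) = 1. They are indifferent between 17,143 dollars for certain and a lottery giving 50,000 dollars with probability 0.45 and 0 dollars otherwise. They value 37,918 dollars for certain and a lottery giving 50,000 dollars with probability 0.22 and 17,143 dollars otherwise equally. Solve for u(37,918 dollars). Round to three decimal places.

0.571

From the first indifference, u(17,143 dollars) = 0.45·u(50,000 dollars) + 0.55·u(0 dollars) = 0.45·1 + 0.55·0 = 0.45.
The second indifference gives u(37,918 dollars) = 0.22·u(50,000 dollars) + 0.78·u(17,143 dollars) = 0.22·1.00 + 0.78·0.45 = 0.5710.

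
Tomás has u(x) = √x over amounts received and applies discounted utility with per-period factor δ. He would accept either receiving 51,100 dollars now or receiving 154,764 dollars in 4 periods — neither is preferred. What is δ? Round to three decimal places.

δ ≈ 0.871

The payoff in 4 periods is discounted by δ^4, so u(51100) = δ^4·u(154764) and δ^4 = u(51100)/u(154764).
With u(x) = √x: δ^4 = √51100/√154764 = √(51100/154764) = 0.57461.
Taking the 4th root: δ = 0.57461^(1/4) ≈ 0.871.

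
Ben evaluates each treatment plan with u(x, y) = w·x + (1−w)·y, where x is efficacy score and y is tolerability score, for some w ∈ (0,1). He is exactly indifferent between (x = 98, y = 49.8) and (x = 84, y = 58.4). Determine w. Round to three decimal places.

w = 0.381

Indifference: w·98 + (1−w)·49.8 = w·84 + (1−w)·58.4.
Rearranging, 14·w − 8.6·(1−w) = 0.
Hence w = 8.6/(14+8.6) = 8.6/22.6 = 0.381.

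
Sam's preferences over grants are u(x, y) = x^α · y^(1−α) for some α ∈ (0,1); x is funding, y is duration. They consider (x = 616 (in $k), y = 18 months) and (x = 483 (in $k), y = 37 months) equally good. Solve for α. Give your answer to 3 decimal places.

Set the two utilities equal: 616^α·18^(1−α) = 483^α·37^(1−α).
Rearrange to (616/483)^α = (37/18)^(1−α) and take logs: α·0.243230 = (1−α)·0.720546.
Thus α·(0.963776) = 0.720546, so α = 0.720546/0.963776 ≈ 0.748.

α ≈ 0.748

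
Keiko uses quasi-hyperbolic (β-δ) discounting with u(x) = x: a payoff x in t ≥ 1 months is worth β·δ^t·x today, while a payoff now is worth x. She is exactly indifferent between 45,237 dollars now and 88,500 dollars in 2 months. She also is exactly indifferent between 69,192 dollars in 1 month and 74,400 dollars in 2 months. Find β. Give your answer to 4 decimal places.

β ≈ 0.5910

Both payoffs in the second observation are in the future, so β drops out: δ^1·69192 = δ^2·74400 ⇒ δ = 69192/74400 = 0.93000.
Now use the now-vs-future pair: 45237 = β·δ^2·88500 gives β = 45237/(0.86490·88500) ≈ 0.5910.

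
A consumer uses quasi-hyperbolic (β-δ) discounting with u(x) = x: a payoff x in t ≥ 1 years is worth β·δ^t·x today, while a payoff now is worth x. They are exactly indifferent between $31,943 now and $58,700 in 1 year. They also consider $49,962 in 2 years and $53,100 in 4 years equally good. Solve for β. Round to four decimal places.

From the later pair, β·δ^2·49962 = β·δ^4·53100; dividing through, δ^2 = 49962/53100 = 0.94090, so δ = 0.97000.
Substituting δ into 31943 = β·δ·58700: β = 31943/(56939.120) ≈ 0.5610.

β ≈ 0.5610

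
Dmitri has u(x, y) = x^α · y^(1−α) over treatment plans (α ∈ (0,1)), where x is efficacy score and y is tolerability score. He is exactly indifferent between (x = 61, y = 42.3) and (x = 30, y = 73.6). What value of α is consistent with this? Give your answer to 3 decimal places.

α ≈ 0.438

Indifference: 61^α · 42.3^(1−α) = 30^α · 73.6^(1−α).
Rearrange to (61/30)^α = (73.6/42.3)^(1−α) and take logs: α·0.709676 = (1−α)·0.553858.
With A = 0.709676 and B = 0.553858: α·A = (1−α)·B, so α = B/(A+B) = 0.553858/1.263534 ≈ 0.438.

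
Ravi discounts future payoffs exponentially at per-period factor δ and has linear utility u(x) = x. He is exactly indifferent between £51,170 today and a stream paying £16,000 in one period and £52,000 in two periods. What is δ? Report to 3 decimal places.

Equating present values: 51170 = 16000δ + 52000δ².
Rearranged: 52000δ² + 16000δ − 51170 = 0.
δ = (−16000 + √(16000² + 4·52000·51170)) / (2·52000) = (−16000 + √10899360000.00) / 104000 ≈ 0.850.

δ ≈ 0.850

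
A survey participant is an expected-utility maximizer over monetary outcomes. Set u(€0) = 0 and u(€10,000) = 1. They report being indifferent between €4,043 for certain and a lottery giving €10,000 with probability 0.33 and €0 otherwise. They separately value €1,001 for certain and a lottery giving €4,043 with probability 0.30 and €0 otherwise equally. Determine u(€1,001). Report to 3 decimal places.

The first gamble pins u(€4,043): it must equal 0.33·1 + 0.67·0 = 0.33.
Chaining: u(€1,001) = 0.30·0.33 + 0.70·0.00 = 0.0990.

0.099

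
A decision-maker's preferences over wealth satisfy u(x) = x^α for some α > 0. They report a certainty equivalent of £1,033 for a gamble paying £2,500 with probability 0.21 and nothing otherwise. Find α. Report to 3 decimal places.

The lottery's expected utility is 0.21·u(2500) + 0.79·u(0) = 0.21·2500^α (since u(0) = 0 for α > 0).
Equating: 1033^α = 0.21·2500^α, i.e. 0.4132^α = 0.21.
α = ln(0.21) / ln(1033/2500) = -1.560648/-0.883824 ≈ 1.766.

α ≈ 1.766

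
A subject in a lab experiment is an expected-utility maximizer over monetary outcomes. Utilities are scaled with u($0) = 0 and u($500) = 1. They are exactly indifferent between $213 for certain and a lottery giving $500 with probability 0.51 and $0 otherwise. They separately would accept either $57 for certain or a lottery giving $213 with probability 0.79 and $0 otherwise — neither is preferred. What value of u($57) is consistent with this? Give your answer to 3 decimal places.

The first gamble pins u($213): it must equal 0.51·1 + 0.49·0 = 0.51.
Then u($57) = 0.79·u($213) + 0.21·u($0) = 0.79·0.51 + 0.21·0.00 = 0.4029.

0.403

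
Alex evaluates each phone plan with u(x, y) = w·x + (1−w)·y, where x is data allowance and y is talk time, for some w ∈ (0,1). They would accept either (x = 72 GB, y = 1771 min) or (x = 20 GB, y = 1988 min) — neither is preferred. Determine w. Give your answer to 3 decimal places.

Indifference: w·72 + (1−w)·1771 = w·20 + (1−w)·1988.
w·(72−20) = (1−w)·(1988−1771), i.e. w·52 = (1−w)·217.
Hence w = 217/(52+217) = 217/269 = 0.807.

w = 0.807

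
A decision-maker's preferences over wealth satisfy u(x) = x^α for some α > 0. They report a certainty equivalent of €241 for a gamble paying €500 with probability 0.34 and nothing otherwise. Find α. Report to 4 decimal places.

Since u(0) = 0, the lottery's EU is 0.34·500^α.
Indifference: 241^α = 0.34·500^α, so (241/500)^α = 0.34.
α = ln(0.34) / ln(241/500) = -1.0788097/-0.7298112 ≈ 1.4782.

α ≈ 1.4782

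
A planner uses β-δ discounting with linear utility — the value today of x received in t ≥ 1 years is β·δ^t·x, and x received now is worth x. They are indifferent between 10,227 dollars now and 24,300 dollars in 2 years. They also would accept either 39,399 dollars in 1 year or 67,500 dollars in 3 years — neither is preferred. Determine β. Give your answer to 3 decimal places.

β ≈ 0.721

From the later pair, β·δ^1·39399 = β·δ^3·67500; dividing through, δ^2 = 39399/67500 = 0.58369, so δ = 0.76400.
The first indifference: 10227 = β·δ^2·24300, so β = 10227/(δ^2·24300) = 10227/(0.58369·24300) ≈ 0.721.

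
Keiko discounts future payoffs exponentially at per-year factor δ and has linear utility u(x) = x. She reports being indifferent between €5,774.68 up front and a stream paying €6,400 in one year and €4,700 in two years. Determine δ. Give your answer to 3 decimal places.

Present value of the stream is 6400·δ + 4700·δ². Indifference gives 6400δ + 4700δ² = 5774.68.
That is, 4700δ² + 6400δ − 5774.68 = 0, a quadratic in δ.
δ = (−6400 + √(6400² + 4·4700·5774.68)) / (2·4700) = (−6400 + √149523984.00) / 9400 ≈ 0.620.

δ ≈ 0.620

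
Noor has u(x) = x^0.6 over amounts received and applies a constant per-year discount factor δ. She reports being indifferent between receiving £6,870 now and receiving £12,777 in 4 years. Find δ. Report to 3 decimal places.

δ ≈ 0.911

The payoff in 4 years is discounted by δ^4, so u(6870) = δ^4·u(12777) and δ^4 = u(6870)/u(12777).
With u(x) = x^0.6: δ^4 = 6870^0.6/12777^0.6 = (6870/12777)^0.6 = 0.68915.
So δ = 0.68915^(1/4) ≈ 0.911.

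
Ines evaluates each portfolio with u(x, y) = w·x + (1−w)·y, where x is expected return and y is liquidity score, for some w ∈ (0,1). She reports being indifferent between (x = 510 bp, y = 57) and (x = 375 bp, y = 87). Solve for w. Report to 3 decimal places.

w = 0.182

u(510,57) = u(375,87) means w·510 + (1−w)·57 = w·375 + (1−w)·87.
Rearranging, 135·w − 30·(1−w) = 0.
Hence w = 30/(135+30) = 30/165 = 0.182.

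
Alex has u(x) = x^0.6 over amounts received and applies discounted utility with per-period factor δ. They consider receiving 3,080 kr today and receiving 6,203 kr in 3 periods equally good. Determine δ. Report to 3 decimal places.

δ ≈ 0.869

Indifference means u(3080) = δ^3 · u(6203), so δ^3 = u(3080)/u(6203).
Since u(x) = x^0.6, δ^3 = (3080/6203)^0.6 = 0.49653^0.6 = 0.65701.
So δ = 0.65701^(1/3) ≈ 0.869.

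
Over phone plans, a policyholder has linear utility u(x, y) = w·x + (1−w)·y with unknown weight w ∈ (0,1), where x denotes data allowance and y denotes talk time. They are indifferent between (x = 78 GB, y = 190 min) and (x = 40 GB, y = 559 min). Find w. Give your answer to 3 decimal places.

w = 0.907

u(78,190) = u(40,559) means w·78 + (1−w)·190 = w·40 + (1−w)·559.
w·(78−40) = (1−w)·(559−190), i.e. w·38 = (1−w)·369.
Hence w = 369/(38+369) = 369/407 = 0.907.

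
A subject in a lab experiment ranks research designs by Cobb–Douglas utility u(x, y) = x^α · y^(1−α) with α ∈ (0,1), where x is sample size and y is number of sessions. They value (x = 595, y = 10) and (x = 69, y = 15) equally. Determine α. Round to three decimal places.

Set the two utilities equal: 595^α·10^(1−α) = 69^α·15^(1−α).
Rearrange to (595/69)^α = (15/10)^(1−α) and take logs: α·2.154455 = (1−α)·0.405465.
With A = 2.154455 and B = 0.405465: α·A = (1−α)·B, so α = B/(A+B) = 0.405465/2.559920 ≈ 0.158.

α ≈ 0.158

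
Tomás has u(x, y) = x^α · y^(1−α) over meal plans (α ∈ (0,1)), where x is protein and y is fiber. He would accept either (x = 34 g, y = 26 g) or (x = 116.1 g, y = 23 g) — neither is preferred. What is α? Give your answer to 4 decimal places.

α ≈ 0.0908

Indifference: 34^α · 26^(1−α) = 116.1^α · 23^(1−α).
(34/116.1)^α = (23/26)^(1−α); take logs: α·ln(34/116.1) = (1−α)·ln(23/26), i.e. α·-1.2280914 = (1−α)·-0.1226023.
Thus α·(-1.3506937) = -0.1226023, so α = -0.1226023/-1.3506937 ≈ 0.0908.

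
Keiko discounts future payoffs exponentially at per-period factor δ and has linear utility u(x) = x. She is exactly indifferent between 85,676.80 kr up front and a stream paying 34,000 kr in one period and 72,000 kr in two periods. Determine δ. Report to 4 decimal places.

Present value of the stream is 34000·δ + 72000·δ². Indifference gives 34000δ + 72000δ² = 85676.80.
That is, 72000δ² + 34000δ − 85676.80 = 0, a quadratic in δ.
By the quadratic formula (taking the positive root), δ = (−34000 + √25830918400.00) / 144000 ≈ 0.8800.

δ ≈ 0.8800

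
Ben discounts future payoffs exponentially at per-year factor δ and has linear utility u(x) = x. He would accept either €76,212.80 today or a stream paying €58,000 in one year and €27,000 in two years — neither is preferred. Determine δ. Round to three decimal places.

The stream is worth 58000δ + 27000δ² today, so 58000δ + 27000δ² = 76212.80.
That is, 27000δ² + 58000δ − 76212.80 = 0, a quadratic in δ.
The positive root is δ = [−58000 + √(58000² + 4·27000·76212.80)] / (2·27000) = (−58000 + 107680.000)/54000 ≈ 0.920.

δ ≈ 0.920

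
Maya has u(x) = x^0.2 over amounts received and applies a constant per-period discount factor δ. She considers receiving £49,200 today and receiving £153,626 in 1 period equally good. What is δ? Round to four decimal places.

δ ≈ 0.7963

Equating discounted utilities: u(49200) = δ·u(153626) ⇒ δ = u(49200)/u(153626).
Since u(x) = x^0.2, δ = (49200/153626)^0.2 = 0.32026^0.2 = 0.79634.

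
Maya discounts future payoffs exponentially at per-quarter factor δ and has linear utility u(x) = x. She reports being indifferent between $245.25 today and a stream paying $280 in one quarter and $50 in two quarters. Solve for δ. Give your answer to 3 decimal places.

The stream is worth 280δ + 50δ² today, so 280δ + 50δ² = 245.25.
So 50δ² + 280δ − 245.25 = 0.
By the quadratic formula (taking the positive root), δ = (−280 + √127450.00) / 100 ≈ 0.770.

δ ≈ 0.770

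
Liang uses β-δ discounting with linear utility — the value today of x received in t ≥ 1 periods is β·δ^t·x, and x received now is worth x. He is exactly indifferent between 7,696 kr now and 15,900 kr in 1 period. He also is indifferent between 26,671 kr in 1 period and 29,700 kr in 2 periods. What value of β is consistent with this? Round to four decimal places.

The second indifference involves only future payoffs, so β cancels: β·δ^1·26671 = β·δ^2·29700, giving δ = 26671/29700 = 0.89801.
Substituting δ into 7696 = β·δ·15900: β = 7696/(14278.414) ≈ 0.5390.

β ≈ 0.5390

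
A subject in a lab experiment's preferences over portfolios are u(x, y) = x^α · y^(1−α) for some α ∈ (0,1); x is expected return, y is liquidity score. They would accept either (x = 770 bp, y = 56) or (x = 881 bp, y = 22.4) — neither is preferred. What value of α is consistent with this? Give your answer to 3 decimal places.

Indifference: 770^α · 56^(1−α) = 881^α · 22.4^(1−α).
Taking logs: α·ln 770 + (1−α)·ln 56 = α·ln 881 + (1−α)·ln 22.4, i.e. α·-0.134667 = (1−α)·-0.916291.
So α/(1−α) = (-0.916291)/(-0.134667) = 6.804124, and α = 6.804124/7.804124 ≈ 0.872.

α ≈ 0.872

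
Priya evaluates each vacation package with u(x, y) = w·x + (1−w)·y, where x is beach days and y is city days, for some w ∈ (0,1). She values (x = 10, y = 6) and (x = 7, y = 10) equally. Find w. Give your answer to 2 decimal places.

w = 0.57

Equating utilities: w·10 + (1−w)·6 = w·7 + (1−w)·10.
Collecting terms: w·3 = (1−w)·4.
So w/(1−w) = 4/3 = 1.3333, giving w = 4/(3+4) = 0.57.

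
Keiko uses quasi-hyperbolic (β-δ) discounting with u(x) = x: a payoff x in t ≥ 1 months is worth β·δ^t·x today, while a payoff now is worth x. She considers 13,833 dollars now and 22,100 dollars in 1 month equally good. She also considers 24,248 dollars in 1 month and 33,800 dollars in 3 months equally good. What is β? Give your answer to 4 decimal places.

β ≈ 0.7390

The second indifference involves only future payoffs, so β cancels: β·δ^1·24248 = β·δ^3·33800, giving δ^2 = 24248/33800 = 0.71740, so δ = 0.84699.
Substituting δ into 13833 = β·δ·22100: β = 13833/(18718.536) ≈ 0.7390.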